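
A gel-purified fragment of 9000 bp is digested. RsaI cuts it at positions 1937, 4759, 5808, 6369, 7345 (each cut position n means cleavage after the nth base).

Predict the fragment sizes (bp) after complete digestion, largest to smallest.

Linear molecule, 5 cuts → 6 fragments:
  1937 − 0 = 1937 bp
  4759 − 1937 = 2822 bp
  5808 − 4759 = 1049 bp
  6369 − 5808 = 561 bp
  7345 − 6369 = 976 bp
  9000 − 7345 = 1655 bp
Sorted largest to smallest: 2822, 1937, 1655, 1049, 976, 561 bp.

2822, 1937, 1655, 1049, 976, 561 bp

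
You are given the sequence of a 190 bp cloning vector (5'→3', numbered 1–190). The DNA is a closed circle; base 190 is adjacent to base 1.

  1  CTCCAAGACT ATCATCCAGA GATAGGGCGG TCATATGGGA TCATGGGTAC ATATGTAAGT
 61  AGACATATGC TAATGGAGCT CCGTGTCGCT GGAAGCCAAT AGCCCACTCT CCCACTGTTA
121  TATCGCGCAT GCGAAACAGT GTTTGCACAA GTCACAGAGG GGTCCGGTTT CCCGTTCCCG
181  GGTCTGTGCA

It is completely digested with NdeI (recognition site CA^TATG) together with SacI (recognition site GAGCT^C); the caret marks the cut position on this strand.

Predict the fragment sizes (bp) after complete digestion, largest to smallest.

NdeI sites (CATATG) start at positions 32, 50, 64.
NdeI cuts after base 2 of each site, so after positions 33, 51, 65.
The SacI site (GAGCTC) starts at position 76.
SacI cuts after base 5 of each site (before the last base), so after position 80.
Combined cut positions: 33, 51, 65, 80.
Circular molecule, 4 cuts → 4 fragments:
  34–51 → 18 bp
  52–65 → 14 bp
  66–80 → 15 bp
  81–190 then 1–33 → 110 + 33 = 143 bp
Sorted largest to smallest: 143, 18, 15, 14 bp.

143, 18, 15, 14 bp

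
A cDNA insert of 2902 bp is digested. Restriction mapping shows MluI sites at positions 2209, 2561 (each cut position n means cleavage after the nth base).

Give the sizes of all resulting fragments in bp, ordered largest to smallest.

2209, 352, 341 bp

Linear molecule, 2 cuts → 3 fragments:
  2209 − 0 = 2209 bp
  2561 − 2209 = 352 bp
  2902 − 2561 = 341 bp
Sorted largest to smallest: 2209, 352, 341 bp.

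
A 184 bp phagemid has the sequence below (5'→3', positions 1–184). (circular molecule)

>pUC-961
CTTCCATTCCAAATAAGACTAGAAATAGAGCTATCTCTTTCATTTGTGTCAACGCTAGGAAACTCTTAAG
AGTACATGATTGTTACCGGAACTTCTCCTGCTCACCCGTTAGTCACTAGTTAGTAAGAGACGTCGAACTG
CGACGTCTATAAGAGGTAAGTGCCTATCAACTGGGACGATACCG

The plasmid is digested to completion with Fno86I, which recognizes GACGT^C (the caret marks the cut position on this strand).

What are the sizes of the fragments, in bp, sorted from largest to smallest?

171, 13 bp

Fno86I sites (GACGTC) start at positions 129, 142.
Fno86I cuts after base 5 of each site (before the last base), so after positions 133, 146.
Circular molecule, 2 cuts → 2 fragments:
  134–146 → 13 bp
  147–184 then 1–133 → 38 + 133 = 171 bp
Sorted largest to smallest: 171, 13 bp.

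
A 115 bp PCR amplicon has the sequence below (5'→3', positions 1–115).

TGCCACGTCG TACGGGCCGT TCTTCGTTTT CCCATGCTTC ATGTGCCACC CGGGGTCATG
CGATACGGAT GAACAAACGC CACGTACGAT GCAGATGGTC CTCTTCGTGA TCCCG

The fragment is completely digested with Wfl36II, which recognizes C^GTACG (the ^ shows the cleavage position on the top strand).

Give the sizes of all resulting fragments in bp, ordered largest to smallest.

74, 32, 9 bp

Wfl36II sites (CGTACG) start at positions 9, 83.
Wfl36II cuts after the first base of each site, so after positions 9, 83.
Linear molecule, 2 cuts → 3 fragments:
  1–9 → 9 bp
  10–83 → 74 bp
  84–115 → 32 bp
Sorted largest to smallest: 74, 32, 9 bp.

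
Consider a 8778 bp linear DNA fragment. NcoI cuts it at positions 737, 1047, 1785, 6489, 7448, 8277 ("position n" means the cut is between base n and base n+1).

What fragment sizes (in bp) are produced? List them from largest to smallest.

4704, 959, 829, 738, 737, 501, 310 bp

Linear molecule, 6 cuts → 7 fragments:
  737 − 0 = 737 bp
  1047 − 737 = 310 bp
  1785 − 1047 = 738 bp
  6489 − 1785 = 4704 bp
  7448 − 6489 = 959 bp
  8277 − 7448 = 829 bp
  8778 − 8277 = 501 bp
Sorted largest to smallest: 4704, 959, 829, 738, 737, 501, 310 bp.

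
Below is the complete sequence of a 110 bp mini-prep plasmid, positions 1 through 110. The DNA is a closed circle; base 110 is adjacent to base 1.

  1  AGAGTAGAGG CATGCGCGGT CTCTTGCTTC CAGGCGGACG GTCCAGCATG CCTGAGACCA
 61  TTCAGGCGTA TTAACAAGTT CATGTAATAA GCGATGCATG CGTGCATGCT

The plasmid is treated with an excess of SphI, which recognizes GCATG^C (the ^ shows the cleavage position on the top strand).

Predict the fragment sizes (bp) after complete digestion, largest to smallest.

SphI sites (GCATGC) start at positions 10, 46, 96, 104.
SphI cuts after base 5 of each site (before the last base), so after positions 14, 50, 100, 108.
Circular molecule, 4 cuts → 4 fragments:
  15–50 → 36 bp
  51–100 → 50 bp
  101–108 → 8 bp
  109–110 then 1–14 → 2 + 14 = 16 bp
Sorted largest to smallest: 50, 36, 16, 8 bp.

50, 36, 16, 8 bp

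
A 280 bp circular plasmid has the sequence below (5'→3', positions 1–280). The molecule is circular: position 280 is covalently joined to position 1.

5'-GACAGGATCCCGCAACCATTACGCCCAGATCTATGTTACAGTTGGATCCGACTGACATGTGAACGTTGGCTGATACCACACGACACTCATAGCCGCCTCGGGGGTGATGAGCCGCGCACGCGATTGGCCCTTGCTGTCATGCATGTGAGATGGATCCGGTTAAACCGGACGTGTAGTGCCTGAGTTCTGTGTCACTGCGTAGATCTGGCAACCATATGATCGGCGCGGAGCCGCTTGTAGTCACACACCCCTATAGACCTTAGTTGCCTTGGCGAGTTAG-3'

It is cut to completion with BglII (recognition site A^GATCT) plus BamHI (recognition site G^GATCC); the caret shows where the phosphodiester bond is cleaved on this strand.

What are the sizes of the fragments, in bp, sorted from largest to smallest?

108, 84, 49, 22, 17 bp

BglII sites (AGATCT) start at positions 27, 201.
BglII cuts after the first base of each site, so after positions 27, 201.
BamHI sites (GGATCC) start at positions 5, 44, 152.
BamHI cuts after the first base of each site, so after positions 5, 44, 152.
Combined cut positions: 5, 27, 44, 152, 201.
Circular molecule, 5 cuts → 5 fragments:
  6–27 → 22 bp
  28–44 → 17 bp
  45–152 → 108 bp
  153–201 → 49 bp
  202–280 then 1–5 → 79 + 5 = 84 bp
Sorted largest to smallest: 108, 84, 49, 22, 17 bp.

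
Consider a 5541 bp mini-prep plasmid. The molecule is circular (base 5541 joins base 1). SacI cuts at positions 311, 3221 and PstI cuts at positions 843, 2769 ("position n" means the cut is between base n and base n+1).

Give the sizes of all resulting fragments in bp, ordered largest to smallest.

Combined cut positions (sorted): 311, 843, 2769, 3221.
Circular molecule, 4 cuts → 4 fragments:
  843 − 311 = 532 bp
  2769 − 843 = 1926 bp
  3221 − 2769 = 452 bp
  wrap: 5541 − 3221 + 311 = 2631 bp
Sorted largest to smallest: 2631, 1926, 532, 452 bp.

2631, 1926, 532, 452 bp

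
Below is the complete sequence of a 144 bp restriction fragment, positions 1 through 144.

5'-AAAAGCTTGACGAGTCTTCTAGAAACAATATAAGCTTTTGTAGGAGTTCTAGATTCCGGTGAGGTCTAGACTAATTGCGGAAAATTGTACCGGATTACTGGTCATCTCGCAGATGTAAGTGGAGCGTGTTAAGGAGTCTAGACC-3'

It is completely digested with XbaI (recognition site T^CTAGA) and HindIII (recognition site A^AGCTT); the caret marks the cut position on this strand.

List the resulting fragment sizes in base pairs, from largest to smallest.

72, 17, 16, 15, 14, 7, 3 bp

XbaI sites (TCTAGA) start at positions 18, 48, 65, 137.
XbaI cuts after the first base of each site, so after positions 18, 48, 65, 137.
HindIII sites (AAGCTT) start at positions 3, 32.
HindIII cuts after the first base of each site, so after positions 3, 32.
Combined cut positions: 3, 18, 32, 48, 65, 137.
Linear molecule, 6 cuts → 7 fragments:
  1–3 → 3 bp
  4–18 → 15 bp
  19–32 → 14 bp
  33–48 → 16 bp
  49–65 → 17 bp
  66–137 → 72 bp
  138–144 → 7 bp
Sorted largest to smallest: 72, 17, 16, 15, 14, 7, 3 bp.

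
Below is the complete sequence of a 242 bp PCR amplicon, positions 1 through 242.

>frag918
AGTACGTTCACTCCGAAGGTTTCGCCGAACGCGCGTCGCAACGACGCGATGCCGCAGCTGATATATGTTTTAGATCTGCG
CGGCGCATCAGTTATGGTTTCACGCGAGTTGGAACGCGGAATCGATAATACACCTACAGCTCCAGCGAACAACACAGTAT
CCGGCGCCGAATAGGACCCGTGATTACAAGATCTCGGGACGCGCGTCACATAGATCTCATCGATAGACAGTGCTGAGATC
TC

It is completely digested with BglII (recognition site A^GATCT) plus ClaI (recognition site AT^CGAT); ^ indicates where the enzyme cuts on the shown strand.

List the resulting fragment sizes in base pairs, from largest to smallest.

BglII sites (AGATCT) start at positions 72, 189, 212, 236.
BglII cuts after the first base of each site, so after positions 72, 189, 212, 236.
ClaI sites (ATCGAT) start at positions 121, 219.
ClaI cuts after base 2 of each site, so after positions 122, 220.
Combined cut positions: 72, 122, 189, 212, 220, 236.
Linear molecule, 6 cuts → 7 fragments:
  1–72 → 72 bp
  73–122 → 50 bp
  123–189 → 67 bp
  190–212 → 23 bp
  213–220 → 8 bp
  221–236 → 16 bp
  237–242 → 6 bp
Sorted largest to smallest: 72, 67, 50, 23, 16, 8, 6 bp.

72, 67, 50, 23, 16, 8, 6 bp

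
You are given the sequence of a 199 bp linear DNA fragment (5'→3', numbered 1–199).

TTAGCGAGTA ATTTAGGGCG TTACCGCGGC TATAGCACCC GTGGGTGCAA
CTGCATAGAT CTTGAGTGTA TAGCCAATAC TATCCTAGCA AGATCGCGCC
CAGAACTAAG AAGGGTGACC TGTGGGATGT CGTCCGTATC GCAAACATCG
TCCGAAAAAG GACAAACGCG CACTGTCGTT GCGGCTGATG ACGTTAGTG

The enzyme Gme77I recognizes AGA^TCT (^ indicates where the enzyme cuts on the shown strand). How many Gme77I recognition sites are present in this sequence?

AGATCT occurs starting at position 57.
Gme77I cuts at 1 site.

1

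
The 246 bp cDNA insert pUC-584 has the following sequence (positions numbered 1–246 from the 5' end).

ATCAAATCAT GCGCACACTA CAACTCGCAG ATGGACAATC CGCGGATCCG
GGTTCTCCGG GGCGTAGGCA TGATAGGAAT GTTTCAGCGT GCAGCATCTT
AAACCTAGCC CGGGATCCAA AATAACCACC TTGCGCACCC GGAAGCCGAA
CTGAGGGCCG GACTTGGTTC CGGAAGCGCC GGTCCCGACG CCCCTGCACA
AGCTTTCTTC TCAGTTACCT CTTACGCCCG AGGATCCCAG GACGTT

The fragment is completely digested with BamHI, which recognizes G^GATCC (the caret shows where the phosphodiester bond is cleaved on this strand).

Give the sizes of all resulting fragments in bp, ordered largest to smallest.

BamHI sites (GGATCC) start at positions 44, 113, 232.
BamHI cuts after the first base of each site, so after positions 44, 113, 232.
Linear molecule, 3 cuts → 4 fragments:
  1–44 → 44 bp
  45–113 → 69 bp
  114–232 → 119 bp
  233–246 → 14 bp
Sorted largest to smallest: 119, 69, 44, 14 bp.

119, 69, 44, 14 bp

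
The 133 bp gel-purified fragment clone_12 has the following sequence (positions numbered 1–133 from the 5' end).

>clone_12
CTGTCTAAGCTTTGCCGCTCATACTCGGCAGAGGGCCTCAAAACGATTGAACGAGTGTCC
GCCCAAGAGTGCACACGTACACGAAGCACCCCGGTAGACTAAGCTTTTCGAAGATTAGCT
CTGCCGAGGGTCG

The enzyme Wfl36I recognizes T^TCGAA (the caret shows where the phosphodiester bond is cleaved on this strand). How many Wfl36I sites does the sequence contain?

TTCGAA occurs starting at position 107.
Wfl36I cuts at 1 site.

1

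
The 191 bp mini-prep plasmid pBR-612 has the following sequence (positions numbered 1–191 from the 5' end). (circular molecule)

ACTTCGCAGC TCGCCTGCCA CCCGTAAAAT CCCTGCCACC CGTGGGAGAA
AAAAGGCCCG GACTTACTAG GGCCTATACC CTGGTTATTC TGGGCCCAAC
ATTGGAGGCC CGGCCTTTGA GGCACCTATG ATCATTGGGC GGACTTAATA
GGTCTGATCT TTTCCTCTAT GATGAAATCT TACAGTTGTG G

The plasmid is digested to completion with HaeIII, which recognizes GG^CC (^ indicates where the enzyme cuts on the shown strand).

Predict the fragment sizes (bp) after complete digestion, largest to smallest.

HaeIII sites (GGCC) start at positions 55, 71, 93, 107, 112.
HaeIII cuts after base 2 of each site, so after positions 56, 72, 94, 108, 113.
Circular molecule, 5 cuts → 5 fragments:
  57–72 → 16 bp
  73–94 → 22 bp
  95–108 → 14 bp
  109–113 → 5 bp
  114–191 then 1–56 → 78 + 56 = 134 bp
Sorted largest to smallest: 134, 22, 16, 14, 5 bp.

134, 22, 16, 14, 5 bp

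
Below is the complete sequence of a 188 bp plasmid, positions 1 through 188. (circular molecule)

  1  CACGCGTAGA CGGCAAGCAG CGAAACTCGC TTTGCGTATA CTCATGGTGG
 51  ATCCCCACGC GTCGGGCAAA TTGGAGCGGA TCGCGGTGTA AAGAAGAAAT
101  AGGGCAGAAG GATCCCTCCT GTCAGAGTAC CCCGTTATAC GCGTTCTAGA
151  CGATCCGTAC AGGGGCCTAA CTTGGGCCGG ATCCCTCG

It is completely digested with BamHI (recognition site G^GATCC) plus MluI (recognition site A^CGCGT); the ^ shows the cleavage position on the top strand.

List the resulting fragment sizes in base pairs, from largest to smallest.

BamHI sites (GGATCC) start at positions 49, 110, 179.
BamHI cuts after the first base of each site, so after positions 49, 110, 179.
MluI sites (ACGCGT) start at positions 2, 57, 139.
MluI cuts after the first base of each site, so after positions 2, 57, 139.
Combined cut positions: 2, 49, 57, 110, 139, 179.
Circular molecule, 6 cuts → 6 fragments:
  3–49 → 47 bp
  50–57 → 8 bp
  58–110 → 53 bp
  111–139 → 29 bp
  140–179 → 40 bp
  180–188 then 1–2 → 9 + 2 = 11 bp
Sorted largest to smallest: 53, 47, 40, 29, 11, 8 bp.

53, 47, 40, 29, 11, 8 bp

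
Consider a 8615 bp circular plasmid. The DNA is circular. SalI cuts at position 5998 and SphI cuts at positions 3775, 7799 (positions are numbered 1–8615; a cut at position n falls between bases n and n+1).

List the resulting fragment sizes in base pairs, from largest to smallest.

Combined cut positions (sorted): 3775, 5998, 7799.
Circular molecule, 3 cuts → 3 fragments:
  5998 − 3775 = 2223 bp
  7799 − 5998 = 1801 bp
  wrap: 8615 − 7799 + 3775 = 4591 bp
Sorted largest to smallest: 4591, 2223, 1801 bp.

4591, 2223, 1801 bp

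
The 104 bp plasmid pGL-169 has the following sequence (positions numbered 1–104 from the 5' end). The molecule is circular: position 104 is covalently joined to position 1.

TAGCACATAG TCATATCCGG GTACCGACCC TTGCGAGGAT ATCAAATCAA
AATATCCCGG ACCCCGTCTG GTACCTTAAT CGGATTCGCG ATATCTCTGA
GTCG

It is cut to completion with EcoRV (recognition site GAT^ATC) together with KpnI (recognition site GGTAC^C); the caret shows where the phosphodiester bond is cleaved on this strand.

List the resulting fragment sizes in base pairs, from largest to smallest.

EcoRV sites (GATATC) start at positions 38, 90.
EcoRV cuts after base 3 of each site, so after positions 40, 92.
KpnI sites (GGTACC) start at positions 20, 70.
KpnI cuts after base 5 of each site (before the last base), so after positions 24, 74.
Combined cut positions: 24, 40, 74, 92.
Circular molecule, 4 cuts → 4 fragments:
  25–40 → 16 bp
  41–74 → 34 bp
  75–92 → 18 bp
  93–104 then 1–24 → 12 + 24 = 36 bp
Sorted largest to smallest: 36, 34, 18, 16 bp.

36, 34, 18, 16 bp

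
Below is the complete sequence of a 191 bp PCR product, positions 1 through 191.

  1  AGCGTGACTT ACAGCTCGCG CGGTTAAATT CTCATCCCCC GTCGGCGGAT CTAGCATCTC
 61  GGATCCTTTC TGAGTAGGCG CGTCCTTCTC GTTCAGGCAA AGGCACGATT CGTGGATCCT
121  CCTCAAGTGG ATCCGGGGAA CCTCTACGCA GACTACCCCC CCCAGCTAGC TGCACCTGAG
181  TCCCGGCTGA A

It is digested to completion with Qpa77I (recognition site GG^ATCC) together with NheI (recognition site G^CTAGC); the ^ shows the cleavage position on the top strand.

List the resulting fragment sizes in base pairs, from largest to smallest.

Qpa77I sites (GGATCC) start at positions 61, 114, 129.
Qpa77I cuts after base 2 of each site, so after positions 62, 115, 130.
The NheI site (GCTAGC) starts at position 165.
NheI cuts after the first base of each site, so after position 165.
Combined cut positions: 62, 115, 130, 165.
Linear molecule, 4 cuts → 5 fragments:
  1–62 → 62 bp
  63–115 → 53 bp
  116–130 → 15 bp
  131–165 → 35 bp
  166–191 → 26 bp
Sorted largest to smallest: 62, 53, 35, 26, 15 bp.

62, 53, 35, 26, 15 bp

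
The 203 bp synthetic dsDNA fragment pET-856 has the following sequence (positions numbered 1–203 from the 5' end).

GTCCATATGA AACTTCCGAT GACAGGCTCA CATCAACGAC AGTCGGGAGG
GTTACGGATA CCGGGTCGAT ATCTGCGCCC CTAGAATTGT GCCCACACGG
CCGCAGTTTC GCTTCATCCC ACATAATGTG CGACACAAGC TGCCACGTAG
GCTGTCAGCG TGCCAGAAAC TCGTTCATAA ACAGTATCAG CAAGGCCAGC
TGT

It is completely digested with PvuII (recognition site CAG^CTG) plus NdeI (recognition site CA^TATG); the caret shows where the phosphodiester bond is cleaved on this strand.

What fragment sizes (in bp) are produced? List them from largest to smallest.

The PvuII site (CAGCTG) starts at position 197.
PvuII cuts after base 3 of each site, so after position 199.
The NdeI site (CATATG) starts at position 4.
NdeI cuts after base 2 of each site, so after position 5.
Combined cut positions: 5, 199.
Linear molecule, 2 cuts → 3 fragments:
  1–5 → 5 bp
  6–199 → 194 bp
  200–203 → 4 bp
Sorted largest to smallest: 194, 5, 4 bp.

194, 5, 4 bp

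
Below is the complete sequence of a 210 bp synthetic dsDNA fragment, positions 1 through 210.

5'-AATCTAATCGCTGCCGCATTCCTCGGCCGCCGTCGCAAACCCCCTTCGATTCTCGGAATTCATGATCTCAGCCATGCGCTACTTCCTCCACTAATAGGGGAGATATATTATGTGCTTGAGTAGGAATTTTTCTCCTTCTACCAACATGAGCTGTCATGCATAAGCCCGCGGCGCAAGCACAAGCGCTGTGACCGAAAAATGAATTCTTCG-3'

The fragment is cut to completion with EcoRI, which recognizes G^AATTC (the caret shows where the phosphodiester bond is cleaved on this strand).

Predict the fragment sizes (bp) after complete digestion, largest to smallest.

EcoRI sites (GAATTC) start at positions 56, 201.
EcoRI cuts after the first base of each site, so after positions 56, 201.
Linear molecule, 2 cuts → 3 fragments:
  1–56 → 56 bp
  57–201 → 145 bp
  202–210 → 9 bp
Sorted largest to smallest: 145, 56, 9 bp.

145, 56, 9 bp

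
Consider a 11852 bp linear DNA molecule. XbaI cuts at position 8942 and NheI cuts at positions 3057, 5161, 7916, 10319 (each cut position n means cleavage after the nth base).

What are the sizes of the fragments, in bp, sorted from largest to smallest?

Combined cut positions (sorted): 3057, 5161, 7916, 8942, 10319.
Linear molecule, 5 cuts → 6 fragments:
  3057 − 0 = 3057 bp
  5161 − 3057 = 2104 bp
  7916 − 5161 = 2755 bp
  8942 − 7916 = 1026 bp
  10319 − 8942 = 1377 bp
  11852 − 10319 = 1533 bp
Sorted largest to smallest: 3057, 2755, 2104, 1533, 1377, 1026 bp.

3057, 2755, 2104, 1533, 1377, 1026 bp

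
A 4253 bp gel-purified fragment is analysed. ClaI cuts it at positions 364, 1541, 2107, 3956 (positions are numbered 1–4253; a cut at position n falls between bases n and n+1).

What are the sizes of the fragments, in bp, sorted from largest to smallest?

Linear molecule, 4 cuts → 5 fragments:
  364 − 0 = 364 bp
  1541 − 364 = 1177 bp
  2107 − 1541 = 566 bp
  3956 − 2107 = 1849 bp
  4253 − 3956 = 297 bp
Sorted largest to smallest: 1849, 1177, 566, 364, 297 bp.

1849, 1177, 566, 364, 297 bp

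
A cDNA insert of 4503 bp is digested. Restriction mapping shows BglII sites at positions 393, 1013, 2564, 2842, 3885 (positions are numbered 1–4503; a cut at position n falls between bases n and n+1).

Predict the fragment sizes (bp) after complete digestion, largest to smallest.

1551, 1043, 620, 618, 393, 278 bp

Linear molecule, 5 cuts → 6 fragments:
  393 − 0 = 393 bp
  1013 − 393 = 620 bp
  2564 − 1013 = 1551 bp
  2842 − 2564 = 278 bp
  3885 − 2842 = 1043 bp
  4503 − 3885 = 618 bp
Sorted largest to smallest: 1551, 1043, 620, 618, 393, 278 bp.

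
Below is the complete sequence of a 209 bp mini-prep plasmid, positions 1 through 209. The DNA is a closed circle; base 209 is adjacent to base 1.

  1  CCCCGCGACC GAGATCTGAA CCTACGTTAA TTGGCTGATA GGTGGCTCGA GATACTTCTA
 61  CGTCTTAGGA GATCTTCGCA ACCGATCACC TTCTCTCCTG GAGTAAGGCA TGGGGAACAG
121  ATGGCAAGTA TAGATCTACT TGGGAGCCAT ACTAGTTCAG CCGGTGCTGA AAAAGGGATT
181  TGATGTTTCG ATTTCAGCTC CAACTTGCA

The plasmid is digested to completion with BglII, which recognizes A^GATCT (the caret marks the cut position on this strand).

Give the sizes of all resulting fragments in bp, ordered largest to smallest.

89, 62, 58 bp

BglII sites (AGATCT) start at positions 12, 70, 132.
BglII cuts after the first base of each site, so after positions 12, 70, 132.
Circular molecule, 3 cuts → 3 fragments:
  13–70 → 58 bp
  71–132 → 62 bp
  133–209 then 1–12 → 77 + 12 = 89 bp
Sorted largest to smallest: 89, 62, 58 bp.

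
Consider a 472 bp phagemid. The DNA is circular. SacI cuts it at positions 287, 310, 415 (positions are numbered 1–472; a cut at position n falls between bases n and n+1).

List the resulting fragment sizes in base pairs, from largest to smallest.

344, 105, 23 bp

Circular molecule, 3 cuts → 3 fragments:
  310 − 287 = 23 bp
  415 − 310 = 105 bp
  wrap: 472 − 415 + 287 = 344 bp
Sorted largest to smallest: 344, 105, 23 bp.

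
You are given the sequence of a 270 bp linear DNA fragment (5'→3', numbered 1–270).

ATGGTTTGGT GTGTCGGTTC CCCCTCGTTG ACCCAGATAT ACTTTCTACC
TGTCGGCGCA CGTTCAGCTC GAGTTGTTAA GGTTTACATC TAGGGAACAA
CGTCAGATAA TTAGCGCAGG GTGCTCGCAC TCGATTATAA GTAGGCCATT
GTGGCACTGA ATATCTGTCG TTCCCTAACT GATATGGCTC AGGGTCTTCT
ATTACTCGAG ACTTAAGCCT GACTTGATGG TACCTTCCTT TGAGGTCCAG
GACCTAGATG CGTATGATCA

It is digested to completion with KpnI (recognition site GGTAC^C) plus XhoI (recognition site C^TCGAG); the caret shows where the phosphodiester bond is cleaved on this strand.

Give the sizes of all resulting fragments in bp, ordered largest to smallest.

137, 68, 37, 28 bp

The KpnI site (GGTACC) starts at position 229.
KpnI cuts after base 5 of each site (before the last base), so after position 233.
XhoI sites (CTCGAG) start at positions 68, 205.
XhoI cuts after the first base of each site, so after positions 68, 205.
Combined cut positions: 68, 205, 233.
Linear molecule, 3 cuts → 4 fragments:
  1–68 → 68 bp
  69–205 → 137 bp
  206–233 → 28 bp
  234–270 → 37 bp
Sorted largest to smallest: 137, 68, 37, 28 bp.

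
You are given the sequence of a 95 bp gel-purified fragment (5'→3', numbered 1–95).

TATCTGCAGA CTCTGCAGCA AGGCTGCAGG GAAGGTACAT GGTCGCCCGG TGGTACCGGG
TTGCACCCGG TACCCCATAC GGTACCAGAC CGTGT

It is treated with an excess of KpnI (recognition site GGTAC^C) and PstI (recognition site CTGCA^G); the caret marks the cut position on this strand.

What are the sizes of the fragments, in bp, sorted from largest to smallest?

KpnI sites (GGTACC) start at positions 52, 69, 81.
KpnI cuts after base 5 of each site (before the last base), so after positions 56, 73, 85.
PstI sites (CTGCAG) start at positions 4, 13, 24.
PstI cuts after base 5 of each site (before the last base), so after positions 8, 17, 28.
Combined cut positions: 8, 17, 28, 56, 73, 85.
Linear molecule, 6 cuts → 7 fragments:
  1–8 → 8 bp
  9–17 → 9 bp
  18–28 → 11 bp
  29–56 → 28 bp
  57–73 → 17 bp
  74–85 → 12 bp
  86–95 → 10 bp
Sorted largest to smallest: 28, 17, 12, 11, 10, 9, 8 bp.

28, 17, 12, 11, 10, 9, 8 bp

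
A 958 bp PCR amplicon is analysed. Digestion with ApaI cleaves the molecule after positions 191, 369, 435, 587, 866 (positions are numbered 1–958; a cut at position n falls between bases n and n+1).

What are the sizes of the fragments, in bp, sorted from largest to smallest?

279, 191, 178, 152, 92, 66 bp

Linear molecule, 5 cuts → 6 fragments:
  191 − 0 = 191 bp
  369 − 191 = 178 bp
  435 − 369 = 66 bp
  587 − 435 = 152 bp
  866 − 587 = 279 bp
  958 − 866 = 92 bp
Sorted largest to smallest: 279, 191, 178, 152, 92, 66 bp.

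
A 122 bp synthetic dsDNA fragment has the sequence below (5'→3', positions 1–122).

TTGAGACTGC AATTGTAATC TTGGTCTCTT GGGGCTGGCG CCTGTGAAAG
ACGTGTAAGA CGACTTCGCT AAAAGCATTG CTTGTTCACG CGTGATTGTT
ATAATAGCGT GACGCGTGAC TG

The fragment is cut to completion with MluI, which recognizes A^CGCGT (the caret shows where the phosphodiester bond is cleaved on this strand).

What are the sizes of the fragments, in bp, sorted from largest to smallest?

88, 24, 10 bp

MluI sites (ACGCGT) start at positions 88, 112.
MluI cuts after the first base of each site, so after positions 88, 112.
Linear molecule, 2 cuts → 3 fragments:
  1–88 → 88 bp
  89–112 → 24 bp
  113–122 → 10 bp
Sorted largest to smallest: 88, 24, 10 bp.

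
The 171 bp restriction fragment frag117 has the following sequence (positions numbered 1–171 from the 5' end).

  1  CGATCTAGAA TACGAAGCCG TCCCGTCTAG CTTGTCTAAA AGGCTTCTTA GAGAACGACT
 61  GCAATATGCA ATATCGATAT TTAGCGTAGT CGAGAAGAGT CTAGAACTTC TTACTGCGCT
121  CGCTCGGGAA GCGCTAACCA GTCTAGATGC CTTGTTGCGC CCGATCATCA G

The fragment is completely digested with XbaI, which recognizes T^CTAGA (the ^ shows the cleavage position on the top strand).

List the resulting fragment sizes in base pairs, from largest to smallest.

96, 42, 29, 4 bp

XbaI sites (TCTAGA) start at positions 4, 100, 142.
XbaI cuts after the first base of each site, so after positions 4, 100, 142.
Linear molecule, 3 cuts → 4 fragments:
  1–4 → 4 bp
  5–100 → 96 bp
  101–142 → 42 bp
  143–171 → 29 bp
Sorted largest to smallest: 96, 42, 29, 4 bp.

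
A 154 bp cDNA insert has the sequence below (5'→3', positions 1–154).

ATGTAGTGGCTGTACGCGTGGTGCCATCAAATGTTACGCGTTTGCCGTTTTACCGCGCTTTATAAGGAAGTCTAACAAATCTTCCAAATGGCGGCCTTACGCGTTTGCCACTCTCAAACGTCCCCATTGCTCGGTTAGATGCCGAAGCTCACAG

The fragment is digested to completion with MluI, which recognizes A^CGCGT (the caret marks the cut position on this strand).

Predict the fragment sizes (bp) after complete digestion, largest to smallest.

63, 55, 22, 14 bp

MluI sites (ACGCGT) start at positions 14, 36, 99.
MluI cuts after the first base of each site, so after positions 14, 36, 99.
Linear molecule, 3 cuts → 4 fragments:
  1–14 → 14 bp
  15–36 → 22 bp
  37–99 → 63 bp
  100–154 → 55 bp
Sorted largest to smallest: 63, 55, 22, 14 bp.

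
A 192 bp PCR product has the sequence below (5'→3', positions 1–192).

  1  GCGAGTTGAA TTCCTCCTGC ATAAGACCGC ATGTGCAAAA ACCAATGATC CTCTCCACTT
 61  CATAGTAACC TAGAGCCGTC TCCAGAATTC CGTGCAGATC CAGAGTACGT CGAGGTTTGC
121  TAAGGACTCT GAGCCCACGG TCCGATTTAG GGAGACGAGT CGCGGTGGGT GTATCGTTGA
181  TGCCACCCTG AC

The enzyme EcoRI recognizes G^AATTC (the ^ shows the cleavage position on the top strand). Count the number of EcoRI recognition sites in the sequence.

GAATTC occurs starting at positions 8, 85.
EcoRI cuts at 2 sites.

2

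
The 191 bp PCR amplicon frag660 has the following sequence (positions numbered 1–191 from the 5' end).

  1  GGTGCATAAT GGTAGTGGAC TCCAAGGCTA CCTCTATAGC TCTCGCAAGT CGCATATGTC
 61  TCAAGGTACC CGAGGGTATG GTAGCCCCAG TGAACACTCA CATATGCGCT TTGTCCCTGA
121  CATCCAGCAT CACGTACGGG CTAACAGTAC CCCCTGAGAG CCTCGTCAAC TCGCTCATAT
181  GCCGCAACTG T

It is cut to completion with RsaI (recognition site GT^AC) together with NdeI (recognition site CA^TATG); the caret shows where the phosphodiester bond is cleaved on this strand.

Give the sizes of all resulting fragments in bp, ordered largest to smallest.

54, 35, 33, 29, 14, 13, 13 bp

RsaI sites (GTAC) start at positions 66, 134, 147.
RsaI cuts after base 2 of each site, so after positions 67, 135, 148.
NdeI sites (CATATG) start at positions 53, 101, 176.
NdeI cuts after base 2 of each site, so after positions 54, 102, 177.
Combined cut positions: 54, 67, 102, 135, 148, 177.
Linear molecule, 6 cuts → 7 fragments:
  1–54 → 54 bp
  55–67 → 13 bp
  68–102 → 35 bp
  103–135 → 33 bp
  136–148 → 13 bp
  149–177 → 29 bp
  178–191 → 14 bp
Sorted largest to smallest: 54, 35, 33, 29, 14, 13, 13 bp.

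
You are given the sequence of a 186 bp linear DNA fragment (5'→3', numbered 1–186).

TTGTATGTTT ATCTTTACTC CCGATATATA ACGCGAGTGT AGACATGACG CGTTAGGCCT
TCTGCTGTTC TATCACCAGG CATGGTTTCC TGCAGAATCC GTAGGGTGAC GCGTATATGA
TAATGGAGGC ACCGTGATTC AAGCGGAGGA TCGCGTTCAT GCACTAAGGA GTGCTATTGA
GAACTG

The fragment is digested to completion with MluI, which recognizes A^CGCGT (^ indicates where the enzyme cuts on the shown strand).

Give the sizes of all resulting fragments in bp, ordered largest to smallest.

77, 61, 48 bp

MluI sites (ACGCGT) start at positions 48, 109.
MluI cuts after the first base of each site, so after positions 48, 109.
Linear molecule, 2 cuts → 3 fragments:
  1–48 → 48 bp
  49–109 → 61 bp
  110–186 → 77 bp
Sorted largest to smallest: 77, 61, 48 bp.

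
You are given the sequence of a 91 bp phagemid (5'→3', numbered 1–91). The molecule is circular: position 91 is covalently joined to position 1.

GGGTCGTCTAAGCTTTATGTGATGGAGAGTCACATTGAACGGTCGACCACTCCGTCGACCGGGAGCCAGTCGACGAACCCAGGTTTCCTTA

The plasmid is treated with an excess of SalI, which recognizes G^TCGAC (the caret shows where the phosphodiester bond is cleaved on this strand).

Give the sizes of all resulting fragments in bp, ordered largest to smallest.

SalI sites (GTCGAC) start at positions 42, 54, 69.
SalI cuts after the first base of each site, so after positions 42, 54, 69.
Circular molecule, 3 cuts → 3 fragments:
  43–54 → 12 bp
  55–69 → 15 bp
  70–91 then 1–42 → 22 + 42 = 64 bp
Sorted largest to smallest: 64, 15, 12 bp.

64, 15, 12 bp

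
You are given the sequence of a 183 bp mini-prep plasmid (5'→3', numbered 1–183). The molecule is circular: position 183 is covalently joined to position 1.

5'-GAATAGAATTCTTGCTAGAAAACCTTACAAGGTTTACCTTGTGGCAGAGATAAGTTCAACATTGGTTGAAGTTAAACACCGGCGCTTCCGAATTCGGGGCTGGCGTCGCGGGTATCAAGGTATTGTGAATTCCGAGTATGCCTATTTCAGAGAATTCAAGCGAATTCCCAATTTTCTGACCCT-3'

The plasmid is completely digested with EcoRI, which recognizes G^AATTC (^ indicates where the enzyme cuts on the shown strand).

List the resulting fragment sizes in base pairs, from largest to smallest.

84, 37, 27, 25, 10 bp

EcoRI sites (GAATTC) start at positions 6, 90, 127, 152, 162.
EcoRI cuts after the first base of each site, so after positions 6, 90, 127, 152, 162.
Circular molecule, 5 cuts → 5 fragments:
  7–90 → 84 bp
  91–127 → 37 bp
  128–152 → 25 bp
  153–162 → 10 bp
  163–183 then 1–6 → 21 + 6 = 27 bp
Sorted largest to smallest: 84, 37, 27, 25, 10 bp.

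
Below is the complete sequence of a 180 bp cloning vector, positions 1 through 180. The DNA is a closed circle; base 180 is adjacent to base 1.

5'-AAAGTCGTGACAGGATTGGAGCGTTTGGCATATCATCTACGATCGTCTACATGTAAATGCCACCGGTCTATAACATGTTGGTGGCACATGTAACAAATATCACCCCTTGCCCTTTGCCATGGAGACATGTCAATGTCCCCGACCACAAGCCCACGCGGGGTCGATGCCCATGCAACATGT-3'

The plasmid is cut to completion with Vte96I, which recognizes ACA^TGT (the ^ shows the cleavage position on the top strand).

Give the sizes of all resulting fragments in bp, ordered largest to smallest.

Vte96I sites (ACATGT) start at positions 49, 73, 86, 125, 175.
Vte96I cuts after base 3 of each site, so after positions 51, 75, 88, 127, 177.
Circular molecule, 5 cuts → 5 fragments:
  52–75 → 24 bp
  76–88 → 13 bp
  89–127 → 39 bp
  128–177 → 50 bp
  178–180 then 1–51 → 3 + 51 = 54 bp
Sorted largest to smallest: 54, 50, 39, 24, 13 bp.

54, 50, 39, 24, 13 bp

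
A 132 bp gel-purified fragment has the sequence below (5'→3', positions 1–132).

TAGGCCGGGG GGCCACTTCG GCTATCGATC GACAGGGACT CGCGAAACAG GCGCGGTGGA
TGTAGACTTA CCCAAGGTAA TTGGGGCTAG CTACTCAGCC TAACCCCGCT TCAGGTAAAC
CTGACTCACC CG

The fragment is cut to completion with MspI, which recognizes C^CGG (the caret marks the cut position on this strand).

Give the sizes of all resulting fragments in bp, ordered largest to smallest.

127, 5 bp

The MspI site (CCGG) starts at position 5.
MspI cuts after the first base of each site, so after position 5.
Linear molecule, 1 cut → 2 fragments:
  1–5 → 5 bp
  6–132 → 127 bp
Sorted largest to smallest: 127, 5 bp.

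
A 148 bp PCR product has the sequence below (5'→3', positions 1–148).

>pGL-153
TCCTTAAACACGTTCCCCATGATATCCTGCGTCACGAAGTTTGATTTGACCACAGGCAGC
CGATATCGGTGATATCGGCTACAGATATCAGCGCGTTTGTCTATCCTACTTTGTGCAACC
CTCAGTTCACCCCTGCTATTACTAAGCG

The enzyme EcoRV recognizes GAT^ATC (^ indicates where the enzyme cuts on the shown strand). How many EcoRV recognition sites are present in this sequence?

GATATC occurs starting at positions 21, 62, 71, 84.
EcoRV cuts at 4 sites.

4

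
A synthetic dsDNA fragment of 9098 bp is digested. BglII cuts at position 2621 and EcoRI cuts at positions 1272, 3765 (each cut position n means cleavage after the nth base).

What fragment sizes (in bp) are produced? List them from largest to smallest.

5333, 1349, 1272, 1144 bp

Combined cut positions (sorted): 1272, 2621, 3765.
Linear molecule, 3 cuts → 4 fragments:
  1272 − 0 = 1272 bp
  2621 − 1272 = 1349 bp
  3765 − 2621 = 1144 bp
  9098 − 3765 = 5333 bp
Sorted largest to smallest: 5333, 1349, 1272, 1144 bp.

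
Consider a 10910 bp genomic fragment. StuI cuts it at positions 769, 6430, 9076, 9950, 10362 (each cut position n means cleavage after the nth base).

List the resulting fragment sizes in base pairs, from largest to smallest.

Linear molecule, 5 cuts → 6 fragments:
  769 − 0 = 769 bp
  6430 − 769 = 5661 bp
  9076 − 6430 = 2646 bp
  9950 − 9076 = 874 bp
  10362 − 9950 = 412 bp
  10910 − 10362 = 548 bp
Sorted largest to smallest: 5661, 2646, 874, 769, 548, 412 bp.

5661, 2646, 874, 769, 548, 412 bp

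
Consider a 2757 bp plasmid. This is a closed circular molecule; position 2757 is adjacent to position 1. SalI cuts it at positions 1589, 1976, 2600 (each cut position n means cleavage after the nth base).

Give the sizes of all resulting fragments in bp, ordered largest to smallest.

1746, 624, 387 bp

Circular molecule, 3 cuts → 3 fragments:
  1976 − 1589 = 387 bp
  2600 − 1976 = 624 bp
  wrap: 2757 − 2600 + 1589 = 1746 bp
Sorted largest to smallest: 1746, 624, 387 bp.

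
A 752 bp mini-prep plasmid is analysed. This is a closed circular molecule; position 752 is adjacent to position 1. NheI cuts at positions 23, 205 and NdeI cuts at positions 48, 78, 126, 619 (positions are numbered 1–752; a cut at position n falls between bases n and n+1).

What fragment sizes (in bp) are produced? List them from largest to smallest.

414, 156, 79, 48, 30, 25 bp

Combined cut positions (sorted): 23, 48, 78, 126, 205, 619.
Circular molecule, 6 cuts → 6 fragments:
  48 − 23 = 25 bp
  78 − 48 = 30 bp
  126 − 78 = 48 bp
  205 − 126 = 79 bp
  619 − 205 = 414 bp
  wrap: 752 − 619 + 23 = 156 bp
Sorted largest to smallest: 414, 156, 79, 48, 30, 25 bp.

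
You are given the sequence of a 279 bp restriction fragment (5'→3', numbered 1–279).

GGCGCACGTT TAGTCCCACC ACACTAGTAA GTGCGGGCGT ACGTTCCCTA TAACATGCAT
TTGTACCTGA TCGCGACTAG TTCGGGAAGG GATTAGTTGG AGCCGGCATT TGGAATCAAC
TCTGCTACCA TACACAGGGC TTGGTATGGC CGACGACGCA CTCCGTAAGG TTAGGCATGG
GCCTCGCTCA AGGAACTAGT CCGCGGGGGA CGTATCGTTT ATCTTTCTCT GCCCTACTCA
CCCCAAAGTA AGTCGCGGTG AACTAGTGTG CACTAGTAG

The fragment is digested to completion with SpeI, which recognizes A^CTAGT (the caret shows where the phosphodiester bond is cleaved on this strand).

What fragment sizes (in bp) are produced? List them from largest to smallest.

119, 67, 53, 23, 10, 7 bp

SpeI sites (ACTAGT) start at positions 23, 76, 195, 262, 272.
SpeI cuts after the first base of each site, so after positions 23, 76, 195, 262, 272.
Linear molecule, 5 cuts → 6 fragments:
  1–23 → 23 bp
  24–76 → 53 bp
  77–195 → 119 bp
  196–262 → 67 bp
  263–272 → 10 bp
  273–279 → 7 bp
Sorted largest to smallest: 119, 67, 53, 23, 10, 7 bp.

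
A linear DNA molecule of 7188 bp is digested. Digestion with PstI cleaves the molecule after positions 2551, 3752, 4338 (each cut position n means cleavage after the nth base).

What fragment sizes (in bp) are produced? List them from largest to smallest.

2850, 2551, 1201, 586 bp

Linear molecule, 3 cuts → 4 fragments:
  2551 − 0 = 2551 bp
  3752 − 2551 = 1201 bp
  4338 − 3752 = 586 bp
  7188 − 4338 = 2850 bp
Sorted largest to smallest: 2850, 2551, 1201, 586 bp.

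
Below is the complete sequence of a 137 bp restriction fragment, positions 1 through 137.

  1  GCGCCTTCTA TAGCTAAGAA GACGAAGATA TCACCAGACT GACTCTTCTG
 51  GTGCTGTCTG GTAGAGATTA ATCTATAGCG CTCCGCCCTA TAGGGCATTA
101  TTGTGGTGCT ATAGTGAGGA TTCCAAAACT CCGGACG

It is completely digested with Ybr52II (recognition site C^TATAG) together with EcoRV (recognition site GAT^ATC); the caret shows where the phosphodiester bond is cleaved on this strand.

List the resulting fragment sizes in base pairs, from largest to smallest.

Ybr52II sites (CTATAG) start at positions 8, 73, 88, 109.
Ybr52II cuts after the first base of each site, so after positions 8, 73, 88, 109.
The EcoRV site (GATATC) starts at position 27.
EcoRV cuts after base 3 of each site, so after position 29.
Combined cut positions: 8, 29, 73, 88, 109.
Linear molecule, 5 cuts → 6 fragments:
  1–8 → 8 bp
  9–29 → 21 bp
  30–73 → 44 bp
  74–88 → 15 bp
  89–109 → 21 bp
  110–137 → 28 bp
Sorted largest to smallest: 44, 28, 21, 21, 15, 8 bp.

44, 28, 21, 21, 15, 8 bp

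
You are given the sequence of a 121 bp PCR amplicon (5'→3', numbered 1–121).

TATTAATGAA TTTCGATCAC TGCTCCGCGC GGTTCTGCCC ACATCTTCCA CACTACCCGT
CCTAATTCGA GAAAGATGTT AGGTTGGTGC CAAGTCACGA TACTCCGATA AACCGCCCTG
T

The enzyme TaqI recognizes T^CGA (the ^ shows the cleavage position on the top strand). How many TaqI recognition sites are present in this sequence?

2

TCGA occurs starting at positions 13, 67.
TaqI cuts at 2 sites.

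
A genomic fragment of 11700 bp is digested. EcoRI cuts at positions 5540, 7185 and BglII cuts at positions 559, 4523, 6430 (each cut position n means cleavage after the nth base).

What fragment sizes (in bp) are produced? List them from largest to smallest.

4515, 3964, 1017, 890, 755, 559 bp

Combined cut positions (sorted): 559, 4523, 5540, 6430, 7185.
Linear molecule, 5 cuts → 6 fragments:
  559 − 0 = 559 bp
  4523 − 559 = 3964 bp
  5540 − 4523 = 1017 bp
  6430 − 5540 = 890 bp
  7185 − 6430 = 755 bp
  11700 − 7185 = 4515 bp
Sorted largest to smallest: 4515, 3964, 1017, 890, 755, 559 bp.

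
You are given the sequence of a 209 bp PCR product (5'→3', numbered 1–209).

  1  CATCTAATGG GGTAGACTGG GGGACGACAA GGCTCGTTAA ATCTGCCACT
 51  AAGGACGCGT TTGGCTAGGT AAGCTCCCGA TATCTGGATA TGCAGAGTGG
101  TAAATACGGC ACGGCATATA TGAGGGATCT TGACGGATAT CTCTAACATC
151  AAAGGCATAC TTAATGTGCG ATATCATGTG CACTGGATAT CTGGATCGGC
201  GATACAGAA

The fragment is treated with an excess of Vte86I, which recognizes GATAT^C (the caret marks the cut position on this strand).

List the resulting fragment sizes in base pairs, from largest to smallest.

Vte86I sites (GATATC) start at positions 79, 136, 170, 186.
Vte86I cuts after base 5 of each site (before the last base), so after positions 83, 140, 174, 190.
Linear molecule, 4 cuts → 5 fragments:
  1–83 → 83 bp
  84–140 → 57 bp
  141–174 → 34 bp
  175–190 → 16 bp
  191–209 → 19 bp
Sorted largest to smallest: 83, 57, 34, 19, 16 bp.

83, 57, 34, 19, 16 bp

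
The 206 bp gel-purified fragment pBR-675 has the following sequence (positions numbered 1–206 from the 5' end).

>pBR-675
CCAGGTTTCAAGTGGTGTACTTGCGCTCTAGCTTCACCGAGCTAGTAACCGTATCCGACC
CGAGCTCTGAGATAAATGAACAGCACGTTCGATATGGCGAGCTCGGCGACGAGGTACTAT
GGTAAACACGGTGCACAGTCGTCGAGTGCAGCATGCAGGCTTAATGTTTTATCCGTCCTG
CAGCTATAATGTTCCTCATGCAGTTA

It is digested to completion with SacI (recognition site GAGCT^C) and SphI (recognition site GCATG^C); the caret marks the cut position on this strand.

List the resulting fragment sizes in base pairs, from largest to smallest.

66, 52, 51, 37 bp

SacI sites (GAGCTC) start at positions 62, 99.
SacI cuts after base 5 of each site (before the last base), so after positions 66, 103.
The SphI site (GCATGC) starts at position 151.
SphI cuts after base 5 of each site (before the last base), so after position 155.
Combined cut positions: 66, 103, 155.
Linear molecule, 3 cuts → 4 fragments:
  1–66 → 66 bp
  67–103 → 37 bp
  104–155 → 52 bp
  156–206 → 51 bp
Sorted largest to smallest: 66, 52, 51, 37 bp.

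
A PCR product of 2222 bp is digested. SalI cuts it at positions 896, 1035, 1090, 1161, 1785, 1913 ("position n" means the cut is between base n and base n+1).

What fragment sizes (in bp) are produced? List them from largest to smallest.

Linear molecule, 6 cuts → 7 fragments:
  896 − 0 = 896 bp
  1035 − 896 = 139 bp
  1090 − 1035 = 55 bp
  1161 − 1090 = 71 bp
  1785 − 1161 = 624 bp
  1913 − 1785 = 128 bp
  2222 − 1913 = 309 bp
Sorted largest to smallest: 896, 624, 309, 139, 128, 71, 55 bp.

896, 624, 309, 139, 128, 71, 55 bp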